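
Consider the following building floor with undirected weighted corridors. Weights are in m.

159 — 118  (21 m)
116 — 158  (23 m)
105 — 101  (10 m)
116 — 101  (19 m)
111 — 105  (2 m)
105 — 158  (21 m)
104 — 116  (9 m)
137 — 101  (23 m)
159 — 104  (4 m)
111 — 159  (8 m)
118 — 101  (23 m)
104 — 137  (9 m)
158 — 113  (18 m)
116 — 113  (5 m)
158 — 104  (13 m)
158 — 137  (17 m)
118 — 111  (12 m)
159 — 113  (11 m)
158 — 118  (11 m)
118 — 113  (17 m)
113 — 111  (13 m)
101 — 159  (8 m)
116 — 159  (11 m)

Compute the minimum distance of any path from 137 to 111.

21 m

Shortest distances from 137:
137: 0
104: 9  (via 137)
159: 13  (via 104)
158: 17  (via 137)
116: 18  (via 104)
111: 21  (via 159)
Shortest route: 137 → 104 → 159 → 111 = 21 m.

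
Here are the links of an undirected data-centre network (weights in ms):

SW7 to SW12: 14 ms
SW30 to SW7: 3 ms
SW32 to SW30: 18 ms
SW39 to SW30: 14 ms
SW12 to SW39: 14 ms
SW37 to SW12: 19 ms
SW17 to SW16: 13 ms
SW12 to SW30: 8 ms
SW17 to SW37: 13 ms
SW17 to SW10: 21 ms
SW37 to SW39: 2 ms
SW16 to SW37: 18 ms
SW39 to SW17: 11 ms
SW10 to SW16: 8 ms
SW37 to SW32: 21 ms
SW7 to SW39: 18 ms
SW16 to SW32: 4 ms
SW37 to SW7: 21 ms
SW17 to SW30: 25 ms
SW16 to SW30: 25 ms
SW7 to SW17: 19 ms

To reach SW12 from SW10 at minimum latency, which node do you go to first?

SW16

Candidate routes:
SW10–SW16–SW37–SW39–SW12: 8+18+2+14 = 42
SW10–SW16–SW30–SW12: 8+25+8 = 41
SW10–SW16–SW32–SW30–SW12: 8+4+18+8 = 38
The minimum is 38 ms via SW10–SW16–SW32–SW30–SW12.
So from SW10 the first move is to SW16.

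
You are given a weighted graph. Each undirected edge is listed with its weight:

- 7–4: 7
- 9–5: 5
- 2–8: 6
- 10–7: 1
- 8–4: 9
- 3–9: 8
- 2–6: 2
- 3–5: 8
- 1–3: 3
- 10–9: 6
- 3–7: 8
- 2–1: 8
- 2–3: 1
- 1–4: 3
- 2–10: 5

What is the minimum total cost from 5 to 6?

11

Enumerating some paths:
5–3–2–6: 8+1+2 = 11
5–9–3–2–6: 5+8+1+2 = 16
The minimum is 11 via 5–3–2–6.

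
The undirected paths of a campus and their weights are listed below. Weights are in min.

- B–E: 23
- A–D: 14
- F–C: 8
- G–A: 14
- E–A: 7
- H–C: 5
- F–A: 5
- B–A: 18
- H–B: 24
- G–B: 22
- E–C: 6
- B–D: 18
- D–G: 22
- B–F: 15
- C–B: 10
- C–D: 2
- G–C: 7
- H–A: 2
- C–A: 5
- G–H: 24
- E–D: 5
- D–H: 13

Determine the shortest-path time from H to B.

15 min

Running Dijkstra from H:
H: 0
A: 2  (via H)
C: 5  (via H)
D: 7  (via C)
F: 7  (via A)
E: 9  (via A)
G: 12  (via C)
B: 15  (via C)
Shortest route: H–C–B = 15 min.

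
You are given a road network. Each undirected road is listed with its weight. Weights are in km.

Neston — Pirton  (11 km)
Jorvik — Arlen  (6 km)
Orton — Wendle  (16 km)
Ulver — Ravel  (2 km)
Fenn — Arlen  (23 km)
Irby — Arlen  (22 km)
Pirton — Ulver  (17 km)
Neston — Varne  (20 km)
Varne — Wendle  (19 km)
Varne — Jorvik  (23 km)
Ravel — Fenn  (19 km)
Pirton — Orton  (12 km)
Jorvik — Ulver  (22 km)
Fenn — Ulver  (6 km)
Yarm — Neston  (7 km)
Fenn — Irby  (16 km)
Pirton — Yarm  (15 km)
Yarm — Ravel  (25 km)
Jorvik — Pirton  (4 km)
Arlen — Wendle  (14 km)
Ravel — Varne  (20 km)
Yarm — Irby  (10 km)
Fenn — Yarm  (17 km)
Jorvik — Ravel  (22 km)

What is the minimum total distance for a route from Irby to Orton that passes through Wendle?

52 km

Shortest Irby→Wendle: Irby–Arlen–Wendle = 36
Shortest Wendle→Orton: Wendle–Orton = 16
Total via Wendle: 36 + 16 = 52 km.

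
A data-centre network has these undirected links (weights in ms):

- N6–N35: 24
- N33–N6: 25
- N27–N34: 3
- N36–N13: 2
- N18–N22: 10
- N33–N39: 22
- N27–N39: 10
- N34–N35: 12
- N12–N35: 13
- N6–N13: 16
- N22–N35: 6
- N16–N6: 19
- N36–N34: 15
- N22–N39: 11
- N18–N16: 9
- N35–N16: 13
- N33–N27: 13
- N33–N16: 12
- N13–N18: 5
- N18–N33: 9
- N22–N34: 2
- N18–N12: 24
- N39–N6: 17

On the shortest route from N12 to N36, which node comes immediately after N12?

Compare a few routes:
N12 → N35 → N22 → N18 → N13 → N36: 13+6+10+5+2 = 36
N12 → N18 → N13 → N36: 24+5+2 = 31
N12 → N35 → N22 → N34 → N36: 13+6+2+15 = 36
Cheapest is N12 → N18 → N13 → N36 at 31 ms.
So from N12 the first move is to N18.

N18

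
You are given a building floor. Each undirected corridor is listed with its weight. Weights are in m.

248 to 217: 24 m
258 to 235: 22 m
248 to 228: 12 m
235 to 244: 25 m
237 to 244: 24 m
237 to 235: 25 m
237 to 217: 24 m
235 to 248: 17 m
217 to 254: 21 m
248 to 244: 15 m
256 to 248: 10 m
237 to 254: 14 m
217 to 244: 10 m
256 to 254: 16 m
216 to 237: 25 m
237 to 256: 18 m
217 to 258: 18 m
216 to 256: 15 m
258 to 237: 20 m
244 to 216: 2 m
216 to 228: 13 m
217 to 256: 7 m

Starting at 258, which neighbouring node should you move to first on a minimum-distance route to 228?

217

Compare a few routes:
258 - 217 - 244 - 216 - 228: 18+10+2+13 = 43
258 - 217 - 256 - 248 - 228: 18+7+10+12 = 47
The minimum is 43 m via 258 - 217 - 244 - 216 - 228.
So from 258 the first move is to 217.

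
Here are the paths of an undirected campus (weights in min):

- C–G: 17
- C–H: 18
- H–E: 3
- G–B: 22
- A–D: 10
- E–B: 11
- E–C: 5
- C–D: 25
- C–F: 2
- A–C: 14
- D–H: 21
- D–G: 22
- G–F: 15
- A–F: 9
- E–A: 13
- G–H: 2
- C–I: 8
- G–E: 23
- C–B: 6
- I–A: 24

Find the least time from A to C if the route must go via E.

Shortest A→E: A → E = 13
Shortest E→C: E → C = 5
Total via E: 13 + 5 = 18 min.

18 min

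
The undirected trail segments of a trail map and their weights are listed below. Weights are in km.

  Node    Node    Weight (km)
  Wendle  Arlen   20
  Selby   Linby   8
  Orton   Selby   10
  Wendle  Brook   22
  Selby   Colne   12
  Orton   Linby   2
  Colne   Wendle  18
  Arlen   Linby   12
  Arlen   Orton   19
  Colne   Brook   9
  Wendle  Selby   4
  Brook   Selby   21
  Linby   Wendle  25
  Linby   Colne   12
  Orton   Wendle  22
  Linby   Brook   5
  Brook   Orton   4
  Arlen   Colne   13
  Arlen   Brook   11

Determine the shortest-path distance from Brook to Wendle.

17 km

Settle nodes by increasing distance from Brook:
Brook: 0
Orton: 4  (via Brook)
Linby: 5  (via Brook)
Colne: 9  (via Brook)
Arlen: 11  (via Brook)
Selby: 13  (via Linby)
Wendle: 17  (via Selby)
Shortest route: Brook → Linby → Selby → Wendle = 17 km.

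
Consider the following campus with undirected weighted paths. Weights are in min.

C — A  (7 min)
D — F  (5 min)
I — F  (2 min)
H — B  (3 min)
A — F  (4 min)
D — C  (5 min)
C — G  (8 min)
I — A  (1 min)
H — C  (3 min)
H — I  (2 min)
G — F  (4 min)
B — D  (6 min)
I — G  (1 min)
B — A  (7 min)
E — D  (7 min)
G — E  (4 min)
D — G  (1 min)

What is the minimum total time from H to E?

Running Dijkstra from H:
H: 0
I: 2  (via H)
A: 3  (via I)
B: 3  (via H)
C: 3  (via H)
G: 3  (via I)
D: 4  (via G)
F: 4  (via I)
E: 7  (via G)
Shortest route: H–I–G–E = 7 min.

7 min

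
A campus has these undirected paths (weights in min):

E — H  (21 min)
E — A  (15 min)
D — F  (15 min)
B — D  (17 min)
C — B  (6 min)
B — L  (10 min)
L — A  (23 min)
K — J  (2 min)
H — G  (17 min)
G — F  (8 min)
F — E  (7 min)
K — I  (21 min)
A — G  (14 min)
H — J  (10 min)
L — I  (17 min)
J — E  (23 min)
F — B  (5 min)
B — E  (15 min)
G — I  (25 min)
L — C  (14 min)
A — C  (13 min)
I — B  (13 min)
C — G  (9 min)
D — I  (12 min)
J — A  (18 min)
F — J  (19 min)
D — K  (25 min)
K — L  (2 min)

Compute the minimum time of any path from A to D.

36 min

Settle nodes by increasing distance from A:
A: 0
C: 13  (via A)
G: 14  (via A)
E: 15  (via A)
J: 18  (via A)
B: 19  (via C)
K: 20  (via J)
F: 22  (via G)
L: 22  (via K)
H: 28  (via J)
I: 32  (via B)
D: 36  (via B)
Shortest route: A–C–B–D = 36 min.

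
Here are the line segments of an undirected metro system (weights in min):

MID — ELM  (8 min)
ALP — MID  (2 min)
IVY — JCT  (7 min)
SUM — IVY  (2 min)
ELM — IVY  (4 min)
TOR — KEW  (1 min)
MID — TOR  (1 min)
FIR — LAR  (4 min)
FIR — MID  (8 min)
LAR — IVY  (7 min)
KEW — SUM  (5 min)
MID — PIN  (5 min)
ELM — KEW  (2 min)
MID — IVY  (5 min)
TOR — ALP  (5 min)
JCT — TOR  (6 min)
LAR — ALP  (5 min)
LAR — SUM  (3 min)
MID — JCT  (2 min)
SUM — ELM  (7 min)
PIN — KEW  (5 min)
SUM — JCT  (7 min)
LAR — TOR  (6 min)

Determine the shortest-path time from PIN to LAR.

12 min

Candidate routes:
PIN–KEW–SUM–LAR: 5+5+3 = 13
PIN–KEW–TOR–MID–ALP–LAR: 5+1+1+2+5 = 14
PIN–MID–TOR–LAR: 5+1+6 = 12
Cheapest is PIN–MID–TOR–LAR at 12 min.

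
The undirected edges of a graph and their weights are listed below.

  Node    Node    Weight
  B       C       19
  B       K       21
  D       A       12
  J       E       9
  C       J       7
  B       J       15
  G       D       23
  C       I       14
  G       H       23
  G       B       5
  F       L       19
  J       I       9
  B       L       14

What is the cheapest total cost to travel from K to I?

45

Shortest distances from K:
K: 0
B: 21  (via K)
G: 26  (via B)
L: 35  (via B)
J: 36  (via B)
C: 40  (via B)
E: 45  (via J)
I: 45  (via J)
Shortest route: K → B → J → I = 45.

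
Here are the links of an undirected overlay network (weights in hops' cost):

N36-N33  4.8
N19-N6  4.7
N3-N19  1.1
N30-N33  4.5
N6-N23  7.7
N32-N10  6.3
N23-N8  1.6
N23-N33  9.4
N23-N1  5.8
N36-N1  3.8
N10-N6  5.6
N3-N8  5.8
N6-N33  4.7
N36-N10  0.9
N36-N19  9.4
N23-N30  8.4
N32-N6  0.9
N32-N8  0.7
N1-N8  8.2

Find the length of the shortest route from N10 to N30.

Shortest distances from N10:
N10: 0
N36: 0.9  (via N10)
N1: 4.7  (via N36)
N6: 5.6  (via N10)
N33: 5.7  (via N36)
N32: 6.3  (via N10)
N8: 7  (via N32)
N23: 8.6  (via N8)
N30: 10.2  (via N33)
Shortest route: N10–N36–N33–N30 = 10.2 hops' cost.

10.2 hops' cost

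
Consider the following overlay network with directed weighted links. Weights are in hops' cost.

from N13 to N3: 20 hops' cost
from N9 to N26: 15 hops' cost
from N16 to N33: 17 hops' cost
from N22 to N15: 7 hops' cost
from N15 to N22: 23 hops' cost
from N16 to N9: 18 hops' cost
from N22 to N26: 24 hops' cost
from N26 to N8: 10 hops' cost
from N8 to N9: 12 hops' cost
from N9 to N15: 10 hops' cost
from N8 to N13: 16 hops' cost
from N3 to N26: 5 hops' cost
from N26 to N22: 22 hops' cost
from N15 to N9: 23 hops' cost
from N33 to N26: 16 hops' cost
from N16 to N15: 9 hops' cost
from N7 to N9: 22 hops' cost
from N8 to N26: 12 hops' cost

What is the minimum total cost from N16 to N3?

79 hops' cost

Shortest distances from N16:
N16: 0
N15: 9  (via N16)
N33: 17  (via N16)
N9: 18  (via N16)
N22: 32  (via N15)
N26: 33  (via N33)
N8: 43  (via N26)
N13: 59  (via N8)
N3: 79  (via N13)
Shortest route: N16–N33–N26–N8–N13–N3 = 79 hops' cost.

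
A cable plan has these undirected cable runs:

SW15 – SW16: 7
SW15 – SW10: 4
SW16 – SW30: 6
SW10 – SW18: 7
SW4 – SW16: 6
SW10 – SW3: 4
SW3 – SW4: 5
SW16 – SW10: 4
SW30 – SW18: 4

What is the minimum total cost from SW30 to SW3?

Settle nodes by increasing distance from SW30:
SW30: 0
SW18: 4  (via SW30)
SW16: 6  (via SW30)
SW10: 10  (via SW16)
SW4: 12  (via SW16)
SW15: 13  (via SW16)
SW3: 14  (via SW10)
Shortest route: SW30 → SW16 → SW10 → SW3 = 14.

14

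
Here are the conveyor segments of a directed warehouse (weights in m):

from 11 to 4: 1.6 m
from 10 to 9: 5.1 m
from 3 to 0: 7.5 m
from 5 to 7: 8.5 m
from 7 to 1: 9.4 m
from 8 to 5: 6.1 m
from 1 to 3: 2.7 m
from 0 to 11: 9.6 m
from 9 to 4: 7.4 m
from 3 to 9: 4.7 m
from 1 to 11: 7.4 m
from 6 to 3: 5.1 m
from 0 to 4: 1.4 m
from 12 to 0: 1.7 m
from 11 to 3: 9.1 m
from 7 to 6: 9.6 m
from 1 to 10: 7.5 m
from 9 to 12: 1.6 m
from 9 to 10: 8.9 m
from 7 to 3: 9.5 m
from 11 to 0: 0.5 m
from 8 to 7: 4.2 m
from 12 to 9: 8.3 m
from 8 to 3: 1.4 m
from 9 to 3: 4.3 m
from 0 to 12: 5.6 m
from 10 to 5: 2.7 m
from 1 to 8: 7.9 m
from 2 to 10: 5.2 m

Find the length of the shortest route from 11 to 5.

Shortest distances from 11:
11: 0
0: 0.5  (via 11)
4: 1.6  (via 11)
12: 6.1  (via 0)
3: 9.1  (via 11)
9: 13.8  (via 3)
10: 22.7  (via 9)
5: 25.4  (via 10)
Shortest route: 11–3–9–10–5 = 25.4 m.

25.4 m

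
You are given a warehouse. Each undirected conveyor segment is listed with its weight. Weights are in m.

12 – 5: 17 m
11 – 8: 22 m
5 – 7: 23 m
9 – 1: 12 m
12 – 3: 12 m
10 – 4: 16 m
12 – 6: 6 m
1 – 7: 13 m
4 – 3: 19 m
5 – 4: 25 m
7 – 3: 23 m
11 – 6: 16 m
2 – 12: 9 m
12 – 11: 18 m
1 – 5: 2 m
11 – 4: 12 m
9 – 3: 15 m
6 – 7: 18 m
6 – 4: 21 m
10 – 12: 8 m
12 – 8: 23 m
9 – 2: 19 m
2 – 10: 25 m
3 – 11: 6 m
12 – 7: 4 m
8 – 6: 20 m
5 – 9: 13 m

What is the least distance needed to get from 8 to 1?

Candidate routes:
8 → 6 → 12 → 5 → 1: 20+6+17+2 = 45
8 → 12 → 5 → 1: 23+17+2 = 42
8 → 12 → 7 → 1: 23+4+13 = 40
8 → 6 → 12 → 7 → 1: 20+6+4+13 = 43
Cheapest is 8 → 12 → 7 → 1 at 40 m.

40 m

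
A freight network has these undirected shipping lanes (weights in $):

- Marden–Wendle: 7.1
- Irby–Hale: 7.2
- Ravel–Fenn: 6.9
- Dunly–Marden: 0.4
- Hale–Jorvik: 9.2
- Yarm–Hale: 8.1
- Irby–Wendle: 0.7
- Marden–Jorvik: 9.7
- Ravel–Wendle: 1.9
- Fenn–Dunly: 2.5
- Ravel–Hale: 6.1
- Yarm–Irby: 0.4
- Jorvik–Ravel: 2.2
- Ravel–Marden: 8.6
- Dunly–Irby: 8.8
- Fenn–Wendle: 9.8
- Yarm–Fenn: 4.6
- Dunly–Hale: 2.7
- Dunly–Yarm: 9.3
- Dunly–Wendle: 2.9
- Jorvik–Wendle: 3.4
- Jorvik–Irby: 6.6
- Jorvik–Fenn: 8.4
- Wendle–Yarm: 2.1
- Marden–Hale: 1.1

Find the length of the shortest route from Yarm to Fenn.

Enumerating some paths:
Yarm - Irby - Wendle - Dunly - Fenn: 0.4+0.7+2.9+2.5 = 6.5
Yarm - Fenn: 4.6 = 4.6
Yarm - Wendle - Dunly - Fenn: 2.1+2.9+2.5 = 7.5
The minimum is $4.6 via Yarm - Fenn.

$4.6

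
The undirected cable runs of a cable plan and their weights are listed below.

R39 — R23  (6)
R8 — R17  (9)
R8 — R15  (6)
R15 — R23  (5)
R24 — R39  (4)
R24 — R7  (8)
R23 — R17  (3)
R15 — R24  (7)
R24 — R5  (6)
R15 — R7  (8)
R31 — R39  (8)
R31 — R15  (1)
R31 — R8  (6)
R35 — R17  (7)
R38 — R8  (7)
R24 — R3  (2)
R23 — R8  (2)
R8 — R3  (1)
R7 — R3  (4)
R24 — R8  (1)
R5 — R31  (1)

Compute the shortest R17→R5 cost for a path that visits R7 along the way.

20

Shortest R17→R7: R17 → R23 → R8 → R3 → R7 = 10
Best R7 to R5: R7 → R15 → R31 → R5 costing 10
Total via R7: 10 + 10 = 20.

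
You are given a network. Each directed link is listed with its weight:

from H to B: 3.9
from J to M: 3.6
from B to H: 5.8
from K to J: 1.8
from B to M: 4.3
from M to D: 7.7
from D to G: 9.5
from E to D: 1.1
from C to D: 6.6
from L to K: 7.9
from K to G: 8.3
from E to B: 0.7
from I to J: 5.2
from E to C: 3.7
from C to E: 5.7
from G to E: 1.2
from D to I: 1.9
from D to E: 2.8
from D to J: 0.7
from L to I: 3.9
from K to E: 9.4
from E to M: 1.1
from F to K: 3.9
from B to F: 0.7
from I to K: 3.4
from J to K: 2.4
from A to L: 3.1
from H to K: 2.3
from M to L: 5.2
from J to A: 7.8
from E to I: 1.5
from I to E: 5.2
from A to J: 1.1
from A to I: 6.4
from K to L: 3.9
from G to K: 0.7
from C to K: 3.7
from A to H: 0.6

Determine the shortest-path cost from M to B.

Compare a few routes:
M - D - E - B: 7.7+2.8+0.7 = 11.2
M - D - I - E - B: 7.7+1.9+5.2+0.7 = 15.5
M - D - G - E - B: 7.7+9.5+1.2+0.7 = 19.1
M - L - I - E - B: 5.2+3.9+5.2+0.7 = 15
Cheapest is M - D - E - B at 11.2.

11.2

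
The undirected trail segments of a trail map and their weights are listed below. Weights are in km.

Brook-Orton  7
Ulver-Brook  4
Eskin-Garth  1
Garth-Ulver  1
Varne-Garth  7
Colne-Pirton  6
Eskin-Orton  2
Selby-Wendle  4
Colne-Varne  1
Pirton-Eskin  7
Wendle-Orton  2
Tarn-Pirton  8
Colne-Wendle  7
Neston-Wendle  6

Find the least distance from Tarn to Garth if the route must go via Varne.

Shortest Tarn→Varne: Tarn–Pirton–Colne–Varne = 15
Best Varne to Garth: Varne–Garth costing 7
Total via Varne: 15 + 7 = 22 km.

22 km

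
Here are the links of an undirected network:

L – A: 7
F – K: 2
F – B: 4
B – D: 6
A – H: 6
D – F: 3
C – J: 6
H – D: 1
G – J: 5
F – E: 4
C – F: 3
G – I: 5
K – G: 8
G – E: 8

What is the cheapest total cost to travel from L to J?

Running Dijkstra from L:
L: 0
A: 7  (via L)
H: 13  (via A)
D: 14  (via H)
F: 17  (via D)
K: 19  (via F)
B: 20  (via D)
C: 20  (via F)
E: 21  (via F)
J: 26  (via C)
Shortest route: L–A–H–D–F–C–J = 26.

26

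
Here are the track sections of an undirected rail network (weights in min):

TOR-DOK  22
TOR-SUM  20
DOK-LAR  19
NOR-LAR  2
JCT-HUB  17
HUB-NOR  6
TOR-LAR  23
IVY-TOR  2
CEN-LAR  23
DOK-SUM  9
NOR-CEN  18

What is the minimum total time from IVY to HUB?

Shortest distances from IVY:
IVY: 0
TOR: 2  (via IVY)
SUM: 22  (via TOR)
DOK: 24  (via TOR)
LAR: 25  (via TOR)
NOR: 27  (via LAR)
HUB: 33  (via NOR)
Shortest route: IVY–TOR–LAR–NOR–HUB = 33 min.

33 min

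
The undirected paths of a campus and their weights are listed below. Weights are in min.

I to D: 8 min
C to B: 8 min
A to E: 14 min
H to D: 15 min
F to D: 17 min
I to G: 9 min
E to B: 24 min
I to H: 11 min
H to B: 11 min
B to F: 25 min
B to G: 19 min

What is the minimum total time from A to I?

60 min

Candidate routes:
A - E - B - H - D - I: 14+24+11+15+8 = 72
A - E - B - H - I: 14+24+11+11 = 60
A - E - B - G - I: 14+24+19+9 = 66
A - E - B - F - D - I: 14+24+25+17+8 = 88
The minimum is 60 min via A - E - B - H - I.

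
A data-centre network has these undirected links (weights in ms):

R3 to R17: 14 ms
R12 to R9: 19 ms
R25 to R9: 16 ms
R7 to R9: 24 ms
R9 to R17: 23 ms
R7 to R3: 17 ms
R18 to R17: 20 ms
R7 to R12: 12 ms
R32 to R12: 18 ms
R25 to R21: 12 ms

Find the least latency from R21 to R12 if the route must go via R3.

94 ms

Best R21 to R3: R21–R25–R9–R17–R3 costing 65
Best R3 to R12: R3–R7–R12 costing 29
Total via R3: 65 + 29 = 94 ms.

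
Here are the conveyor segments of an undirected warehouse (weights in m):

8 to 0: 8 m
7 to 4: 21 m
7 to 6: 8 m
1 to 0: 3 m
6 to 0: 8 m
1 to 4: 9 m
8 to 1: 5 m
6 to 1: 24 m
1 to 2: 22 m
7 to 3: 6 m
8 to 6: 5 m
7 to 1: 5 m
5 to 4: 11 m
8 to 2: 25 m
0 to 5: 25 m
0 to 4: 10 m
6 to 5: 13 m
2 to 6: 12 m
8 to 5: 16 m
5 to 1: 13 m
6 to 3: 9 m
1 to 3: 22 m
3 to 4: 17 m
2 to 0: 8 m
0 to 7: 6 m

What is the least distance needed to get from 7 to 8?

Settle nodes by increasing distance from 7:
7: 0
1: 5  (via 7)
0: 6  (via 7)
3: 6  (via 7)
6: 8  (via 7)
8: 10  (via 1)
Shortest route: 7–1–8 = 10 m.

10 m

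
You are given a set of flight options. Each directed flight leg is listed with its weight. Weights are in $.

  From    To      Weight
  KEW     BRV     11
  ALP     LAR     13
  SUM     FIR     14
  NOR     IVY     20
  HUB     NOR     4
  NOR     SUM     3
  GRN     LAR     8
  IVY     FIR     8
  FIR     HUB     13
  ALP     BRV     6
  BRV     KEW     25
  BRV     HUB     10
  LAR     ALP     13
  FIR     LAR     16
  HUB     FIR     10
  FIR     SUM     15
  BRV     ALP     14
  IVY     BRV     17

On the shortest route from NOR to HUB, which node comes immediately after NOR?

Compare a few routes:
NOR–SUM–FIR–HUB: 3+14+13 = 30
NOR–IVY–BRV–HUB: 20+17+10 = 47
NOR–IVY–FIR–HUB: 20+8+13 = 41
The minimum is $30 via NOR–SUM–FIR–HUB.
So from NOR the first move is to SUM.

SUM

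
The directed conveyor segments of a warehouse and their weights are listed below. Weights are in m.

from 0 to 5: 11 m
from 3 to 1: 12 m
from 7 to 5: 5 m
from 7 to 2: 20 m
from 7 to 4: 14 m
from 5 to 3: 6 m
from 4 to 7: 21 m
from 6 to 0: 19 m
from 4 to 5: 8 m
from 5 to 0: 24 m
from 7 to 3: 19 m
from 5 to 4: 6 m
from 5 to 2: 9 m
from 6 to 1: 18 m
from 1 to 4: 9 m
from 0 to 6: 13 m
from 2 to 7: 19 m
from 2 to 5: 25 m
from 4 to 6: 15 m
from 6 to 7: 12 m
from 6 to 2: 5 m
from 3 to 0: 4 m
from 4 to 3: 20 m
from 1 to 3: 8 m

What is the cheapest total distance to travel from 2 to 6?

Candidate routes:
2 - 5 - 4 - 6: 25+6+15 = 46
2 - 7 - 5 - 3 - 0 - 6: 19+5+6+4+13 = 47
2 - 5 - 3 - 0 - 6: 25+6+4+13 = 48
2 - 7 - 5 - 4 - 6: 19+5+6+15 = 45
Cheapest is 2 - 7 - 5 - 4 - 6 at 45 m.

45 m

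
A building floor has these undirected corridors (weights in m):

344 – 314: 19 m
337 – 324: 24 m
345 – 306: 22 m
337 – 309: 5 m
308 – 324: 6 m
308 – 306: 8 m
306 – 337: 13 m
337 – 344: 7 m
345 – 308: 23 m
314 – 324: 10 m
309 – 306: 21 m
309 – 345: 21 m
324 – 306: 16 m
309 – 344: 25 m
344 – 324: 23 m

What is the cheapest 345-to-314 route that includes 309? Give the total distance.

52 m

Best 345 to 309: 345–309 costing 21
Shortest 309→314: 309–337–344–314 = 31
Total via 309: 21 + 31 = 52 m.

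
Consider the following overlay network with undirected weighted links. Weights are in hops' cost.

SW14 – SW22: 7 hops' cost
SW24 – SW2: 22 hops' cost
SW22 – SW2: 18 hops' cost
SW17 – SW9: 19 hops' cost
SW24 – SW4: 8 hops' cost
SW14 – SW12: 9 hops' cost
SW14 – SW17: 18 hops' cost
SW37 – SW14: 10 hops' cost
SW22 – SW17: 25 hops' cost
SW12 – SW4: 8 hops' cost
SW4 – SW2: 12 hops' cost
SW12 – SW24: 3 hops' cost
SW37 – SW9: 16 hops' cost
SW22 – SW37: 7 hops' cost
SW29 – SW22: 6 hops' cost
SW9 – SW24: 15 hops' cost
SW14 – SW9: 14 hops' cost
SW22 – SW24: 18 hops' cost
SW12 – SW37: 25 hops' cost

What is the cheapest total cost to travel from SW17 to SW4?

Compare a few routes:
SW17 → SW9 → SW24 → SW4: 19+15+8 = 42
SW17 → SW9 → SW24 → SW12 → SW4: 19+15+3+8 = 45
SW17 → SW14 → SW12 → SW4: 18+9+8 = 35
SW17 → SW14 → SW12 → SW24 → SW4: 18+9+3+8 = 38
Cheapest is SW17 → SW14 → SW12 → SW4 at 35 hops' cost.

35 hops' cost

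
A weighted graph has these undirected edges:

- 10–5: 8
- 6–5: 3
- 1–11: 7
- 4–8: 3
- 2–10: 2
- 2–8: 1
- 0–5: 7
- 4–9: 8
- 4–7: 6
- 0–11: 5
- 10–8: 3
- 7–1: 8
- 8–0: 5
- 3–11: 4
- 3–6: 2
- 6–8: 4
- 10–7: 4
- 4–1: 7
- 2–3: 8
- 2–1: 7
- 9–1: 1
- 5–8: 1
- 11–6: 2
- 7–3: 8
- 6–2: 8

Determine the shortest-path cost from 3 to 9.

Shortest distances from 3:
3: 0
6: 2  (via 3)
11: 4  (via 3)
5: 5  (via 6)
8: 6  (via 6)
2: 7  (via 8)
7: 8  (via 3)
0: 9  (via 11)
4: 9  (via 8)
10: 9  (via 8)
1: 11  (via 11)
9: 12  (via 1)
Shortest route: 3–11–1–9 = 12.

12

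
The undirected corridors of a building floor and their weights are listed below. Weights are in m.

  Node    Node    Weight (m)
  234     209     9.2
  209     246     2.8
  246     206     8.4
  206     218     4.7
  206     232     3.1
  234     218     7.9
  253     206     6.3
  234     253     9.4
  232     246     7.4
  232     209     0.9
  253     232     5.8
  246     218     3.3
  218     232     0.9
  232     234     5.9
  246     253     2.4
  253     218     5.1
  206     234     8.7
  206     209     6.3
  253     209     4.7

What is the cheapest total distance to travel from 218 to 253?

Enumerating some paths:
218–246–253: 3.3+2.4 = 5.7
218–232–209–253: 0.9+0.9+4.7 = 6.5
218–253: 5.1 = 5.1
Cheapest is 218–253 at 5.1 m.

5.1 m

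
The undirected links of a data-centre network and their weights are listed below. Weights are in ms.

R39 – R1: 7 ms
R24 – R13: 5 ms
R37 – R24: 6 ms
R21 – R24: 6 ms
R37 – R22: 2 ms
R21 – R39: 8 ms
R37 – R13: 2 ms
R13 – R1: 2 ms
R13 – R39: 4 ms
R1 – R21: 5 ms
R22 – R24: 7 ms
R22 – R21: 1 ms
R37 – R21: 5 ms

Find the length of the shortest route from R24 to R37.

6 ms

Enumerating some paths:
R24 - R13 - R37: 5+2 = 7
R24 - R37: 6 = 6
R24 - R21 - R22 - R37: 6+1+2 = 9
The minimum is 6 ms via R24 - R37.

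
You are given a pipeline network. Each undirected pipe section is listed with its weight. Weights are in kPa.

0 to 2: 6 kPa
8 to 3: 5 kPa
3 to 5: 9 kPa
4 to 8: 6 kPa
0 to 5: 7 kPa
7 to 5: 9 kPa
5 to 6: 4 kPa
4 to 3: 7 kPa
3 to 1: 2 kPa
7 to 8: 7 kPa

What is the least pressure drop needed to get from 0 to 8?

21 kPa

Compare a few routes:
0 → 5 → 3 → 8: 7+9+5 = 21
0 → 5 → 7 → 8: 7+9+7 = 23
Cheapest is 0 → 5 → 3 → 8 at 21 kPa.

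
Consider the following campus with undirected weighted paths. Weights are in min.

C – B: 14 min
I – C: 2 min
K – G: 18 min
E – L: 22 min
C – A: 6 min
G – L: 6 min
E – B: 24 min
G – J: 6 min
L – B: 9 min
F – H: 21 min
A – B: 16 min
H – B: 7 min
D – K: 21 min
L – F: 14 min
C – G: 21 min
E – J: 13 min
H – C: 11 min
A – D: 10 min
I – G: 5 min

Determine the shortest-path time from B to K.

33 min

Settle nodes by increasing distance from B:
B: 0
H: 7  (via B)
L: 9  (via B)
C: 14  (via B)
G: 15  (via L)
A: 16  (via B)
I: 16  (via C)
J: 21  (via G)
F: 23  (via L)
E: 24  (via B)
D: 26  (via A)
K: 33  (via G)
Shortest route: B → L → G → K = 33 min.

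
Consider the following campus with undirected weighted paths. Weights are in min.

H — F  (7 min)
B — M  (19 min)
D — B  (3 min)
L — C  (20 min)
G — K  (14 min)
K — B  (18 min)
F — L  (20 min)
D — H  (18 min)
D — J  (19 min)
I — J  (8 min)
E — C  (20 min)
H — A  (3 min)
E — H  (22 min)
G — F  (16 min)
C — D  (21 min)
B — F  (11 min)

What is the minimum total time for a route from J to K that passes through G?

63 min

Shortest J→G: J → D → B → F → G = 49
Shortest G→K: G → K = 14
Total via G: 49 + 14 = 63 min.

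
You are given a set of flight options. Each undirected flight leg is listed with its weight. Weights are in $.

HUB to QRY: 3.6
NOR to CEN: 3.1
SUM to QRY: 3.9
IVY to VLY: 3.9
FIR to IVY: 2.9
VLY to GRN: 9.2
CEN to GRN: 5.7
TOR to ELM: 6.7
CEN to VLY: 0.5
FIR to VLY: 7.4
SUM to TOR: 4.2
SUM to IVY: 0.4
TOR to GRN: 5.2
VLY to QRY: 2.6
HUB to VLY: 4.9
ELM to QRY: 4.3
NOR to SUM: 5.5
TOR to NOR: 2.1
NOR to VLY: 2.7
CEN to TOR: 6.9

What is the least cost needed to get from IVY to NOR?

$5.9

Enumerating some paths:
IVY–SUM–NOR: 0.4+5.5 = 5.9
IVY–VLY–NOR: 3.9+2.7 = 6.6
Cheapest is IVY–SUM–NOR at $5.9.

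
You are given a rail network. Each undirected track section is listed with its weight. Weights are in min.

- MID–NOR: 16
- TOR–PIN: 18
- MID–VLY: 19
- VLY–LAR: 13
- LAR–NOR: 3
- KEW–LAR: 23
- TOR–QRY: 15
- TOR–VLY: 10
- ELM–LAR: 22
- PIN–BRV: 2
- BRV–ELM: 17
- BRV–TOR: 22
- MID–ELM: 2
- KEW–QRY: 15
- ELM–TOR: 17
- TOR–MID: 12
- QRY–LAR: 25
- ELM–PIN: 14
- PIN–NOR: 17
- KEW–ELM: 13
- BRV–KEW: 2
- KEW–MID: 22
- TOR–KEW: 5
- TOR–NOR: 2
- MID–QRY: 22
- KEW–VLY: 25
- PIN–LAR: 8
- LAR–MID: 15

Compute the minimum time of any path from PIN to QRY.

Compare a few routes:
PIN–BRV–KEW–QRY: 2+2+15 = 19
PIN–BRV–KEW–TOR–QRY: 2+2+5+15 = 24
The minimum is 19 min via PIN–BRV–KEW–QRY.

19 min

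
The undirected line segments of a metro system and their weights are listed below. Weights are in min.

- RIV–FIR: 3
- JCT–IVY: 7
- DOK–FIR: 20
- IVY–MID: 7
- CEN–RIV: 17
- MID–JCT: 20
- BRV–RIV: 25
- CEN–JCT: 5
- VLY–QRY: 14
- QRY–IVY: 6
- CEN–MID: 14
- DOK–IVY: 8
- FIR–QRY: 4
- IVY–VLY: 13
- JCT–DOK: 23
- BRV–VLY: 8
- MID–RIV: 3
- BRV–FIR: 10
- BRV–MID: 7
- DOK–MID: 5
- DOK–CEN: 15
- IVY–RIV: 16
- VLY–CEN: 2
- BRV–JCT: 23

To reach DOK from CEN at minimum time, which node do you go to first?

DOK

Enumerating some paths:
CEN–MID–DOK: 14+5 = 19
CEN–DOK: 15 = 15
Cheapest is CEN–DOK at 15 min.
So from CEN the first move is to DOK.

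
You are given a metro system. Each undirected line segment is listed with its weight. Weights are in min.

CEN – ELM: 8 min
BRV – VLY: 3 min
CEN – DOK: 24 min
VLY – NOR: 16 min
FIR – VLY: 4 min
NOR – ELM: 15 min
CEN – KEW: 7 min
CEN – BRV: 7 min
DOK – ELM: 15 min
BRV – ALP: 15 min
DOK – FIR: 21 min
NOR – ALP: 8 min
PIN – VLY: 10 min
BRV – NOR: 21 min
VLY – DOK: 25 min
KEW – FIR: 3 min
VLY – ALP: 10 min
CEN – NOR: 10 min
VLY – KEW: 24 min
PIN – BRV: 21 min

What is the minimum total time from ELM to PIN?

28 min

Candidate routes:
ELM - CEN - BRV - PIN: 8+7+21 = 36
ELM - CEN - KEW - FIR - VLY - PIN: 8+7+3+4+10 = 32
ELM - CEN - BRV - VLY - PIN: 8+7+3+10 = 28
Cheapest is ELM - CEN - BRV - VLY - PIN at 28 min.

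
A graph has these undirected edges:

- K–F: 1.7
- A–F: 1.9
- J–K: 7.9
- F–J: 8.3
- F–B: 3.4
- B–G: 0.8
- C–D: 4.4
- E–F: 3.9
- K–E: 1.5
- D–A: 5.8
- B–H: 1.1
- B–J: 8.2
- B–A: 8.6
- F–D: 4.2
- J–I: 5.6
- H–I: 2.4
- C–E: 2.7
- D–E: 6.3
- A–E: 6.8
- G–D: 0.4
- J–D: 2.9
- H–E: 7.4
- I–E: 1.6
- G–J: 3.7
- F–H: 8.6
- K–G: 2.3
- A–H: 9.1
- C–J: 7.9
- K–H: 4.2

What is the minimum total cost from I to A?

Shortest distances from I:
I: 0
E: 1.6  (via I)
H: 2.4  (via I)
K: 3.1  (via E)
B: 3.5  (via H)
C: 4.3  (via E)
G: 4.3  (via B)
D: 4.7  (via G)
F: 4.8  (via K)
J: 5.6  (via I)
A: 6.7  (via F)
Shortest route: I → E → K → F → A = 6.7.

6.7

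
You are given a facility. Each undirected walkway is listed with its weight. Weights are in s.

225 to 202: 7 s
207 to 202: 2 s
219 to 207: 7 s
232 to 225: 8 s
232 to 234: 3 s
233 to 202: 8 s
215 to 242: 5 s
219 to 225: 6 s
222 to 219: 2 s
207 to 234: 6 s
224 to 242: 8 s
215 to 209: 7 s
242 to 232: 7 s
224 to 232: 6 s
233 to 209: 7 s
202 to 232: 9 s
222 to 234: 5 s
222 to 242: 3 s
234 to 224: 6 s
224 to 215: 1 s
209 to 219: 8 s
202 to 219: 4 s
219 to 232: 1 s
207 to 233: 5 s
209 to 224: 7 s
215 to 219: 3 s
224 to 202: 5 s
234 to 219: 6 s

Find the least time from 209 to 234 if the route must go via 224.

13 s

Shortest 209→224: 209–224 = 7
Shortest 224→234: 224–234 = 6
Total via 224: 7 + 6 = 13 s.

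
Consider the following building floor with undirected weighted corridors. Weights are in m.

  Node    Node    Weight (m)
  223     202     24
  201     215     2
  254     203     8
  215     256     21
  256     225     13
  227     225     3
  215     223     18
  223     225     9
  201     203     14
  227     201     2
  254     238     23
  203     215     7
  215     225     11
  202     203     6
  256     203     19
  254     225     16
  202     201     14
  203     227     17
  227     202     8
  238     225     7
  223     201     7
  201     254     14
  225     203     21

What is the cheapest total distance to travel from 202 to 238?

Enumerating some paths:
202 → 227 → 225 → 238: 8+3+7 = 18
202 → 201 → 227 → 225 → 238: 14+2+3+7 = 26
The minimum is 18 m via 202 → 227 → 225 → 238.

18 m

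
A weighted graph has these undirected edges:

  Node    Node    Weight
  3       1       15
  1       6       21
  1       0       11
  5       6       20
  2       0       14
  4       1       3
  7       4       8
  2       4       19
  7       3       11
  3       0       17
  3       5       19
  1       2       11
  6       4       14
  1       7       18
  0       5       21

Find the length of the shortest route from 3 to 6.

Enumerating some paths:
3 → 5 → 6: 19+20 = 39
3 → 1 → 6: 15+21 = 36
3 → 7 → 4 → 6: 11+8+14 = 33
3 → 1 → 4 → 6: 15+3+14 = 32
Cheapest is 3 → 1 → 4 → 6 at 32.

32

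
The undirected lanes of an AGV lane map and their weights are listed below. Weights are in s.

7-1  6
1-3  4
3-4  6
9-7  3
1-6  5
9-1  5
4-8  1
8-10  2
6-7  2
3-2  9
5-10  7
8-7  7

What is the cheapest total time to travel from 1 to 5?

Candidate routes:
1 → 3 → 4 → 8 → 10 → 5: 4+6+1+2+7 = 20
1 → 9 → 7 → 8 → 10 → 5: 5+3+7+2+7 = 24
1 → 7 → 8 → 10 → 5: 6+7+2+7 = 22
1 → 6 → 7 → 8 → 10 → 5: 5+2+7+2+7 = 23
Cheapest is 1 → 3 → 4 → 8 → 10 → 5 at 20 s.

20 s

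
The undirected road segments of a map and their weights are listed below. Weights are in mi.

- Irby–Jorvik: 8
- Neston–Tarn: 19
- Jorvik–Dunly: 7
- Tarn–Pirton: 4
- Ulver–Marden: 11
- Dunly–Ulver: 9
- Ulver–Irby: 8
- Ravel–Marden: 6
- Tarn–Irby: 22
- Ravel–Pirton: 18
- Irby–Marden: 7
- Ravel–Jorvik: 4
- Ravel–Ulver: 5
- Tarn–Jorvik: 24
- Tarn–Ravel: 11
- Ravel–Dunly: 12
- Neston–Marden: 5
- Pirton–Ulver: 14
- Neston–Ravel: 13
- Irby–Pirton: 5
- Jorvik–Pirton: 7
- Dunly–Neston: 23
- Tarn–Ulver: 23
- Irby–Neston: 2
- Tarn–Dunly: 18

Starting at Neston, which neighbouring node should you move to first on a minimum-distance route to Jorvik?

Irby

Compare a few routes:
Neston → Irby → Jorvik: 2+8 = 10
Neston → Irby → Pirton → Jorvik: 2+5+7 = 14
The minimum is 10 mi via Neston → Irby → Jorvik.
So from Neston the first move is to Irby.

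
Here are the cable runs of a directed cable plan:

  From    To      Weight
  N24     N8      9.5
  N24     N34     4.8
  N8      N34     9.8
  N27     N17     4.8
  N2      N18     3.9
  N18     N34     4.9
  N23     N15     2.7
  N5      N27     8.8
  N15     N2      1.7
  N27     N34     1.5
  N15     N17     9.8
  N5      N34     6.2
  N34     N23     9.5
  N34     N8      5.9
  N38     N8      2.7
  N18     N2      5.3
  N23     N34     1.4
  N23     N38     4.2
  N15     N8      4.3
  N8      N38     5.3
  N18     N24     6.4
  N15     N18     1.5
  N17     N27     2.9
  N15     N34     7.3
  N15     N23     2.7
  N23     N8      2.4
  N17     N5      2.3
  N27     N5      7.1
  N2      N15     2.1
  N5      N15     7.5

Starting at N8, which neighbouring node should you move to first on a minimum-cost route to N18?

Enumerating some paths:
N8 → N34 → N23 → N15 → N18: 9.8+9.5+2.7+1.5 = 23.5
N8 → N34 → N23 → N15 → N2 → N18: 9.8+9.5+2.7+1.7+3.9 = 27.6
The minimum is 23.5 via N8 → N34 → N23 → N15 → N18.
So from N8 the first move is to N34.

N34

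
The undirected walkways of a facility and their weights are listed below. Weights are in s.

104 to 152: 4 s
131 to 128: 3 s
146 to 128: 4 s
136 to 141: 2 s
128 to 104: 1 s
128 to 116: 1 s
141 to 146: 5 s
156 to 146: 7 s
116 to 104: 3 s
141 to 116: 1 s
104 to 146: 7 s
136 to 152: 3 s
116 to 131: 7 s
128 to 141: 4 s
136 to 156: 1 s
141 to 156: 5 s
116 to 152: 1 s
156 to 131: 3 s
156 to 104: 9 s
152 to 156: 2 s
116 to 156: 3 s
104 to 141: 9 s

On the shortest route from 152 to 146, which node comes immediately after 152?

Candidate routes:
152 → 116 → 128 → 146: 1+1+4 = 6
152 → 116 → 141 → 146: 1+1+5 = 7
The minimum is 6 s via 152 → 116 → 128 → 146.
So from 152 the first move is to 116.

116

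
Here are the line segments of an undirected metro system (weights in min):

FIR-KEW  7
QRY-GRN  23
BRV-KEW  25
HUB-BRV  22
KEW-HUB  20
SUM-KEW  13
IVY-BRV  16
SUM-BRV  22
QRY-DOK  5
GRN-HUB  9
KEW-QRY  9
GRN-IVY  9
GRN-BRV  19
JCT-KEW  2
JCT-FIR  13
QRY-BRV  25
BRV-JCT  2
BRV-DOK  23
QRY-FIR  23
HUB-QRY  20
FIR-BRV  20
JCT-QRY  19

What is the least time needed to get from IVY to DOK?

34 min

Compare a few routes:
IVY - GRN - QRY - DOK: 9+23+5 = 37
IVY - BRV - JCT - KEW - QRY - DOK: 16+2+2+9+5 = 34
The minimum is 34 min via IVY - BRV - JCT - KEW - QRY - DOK.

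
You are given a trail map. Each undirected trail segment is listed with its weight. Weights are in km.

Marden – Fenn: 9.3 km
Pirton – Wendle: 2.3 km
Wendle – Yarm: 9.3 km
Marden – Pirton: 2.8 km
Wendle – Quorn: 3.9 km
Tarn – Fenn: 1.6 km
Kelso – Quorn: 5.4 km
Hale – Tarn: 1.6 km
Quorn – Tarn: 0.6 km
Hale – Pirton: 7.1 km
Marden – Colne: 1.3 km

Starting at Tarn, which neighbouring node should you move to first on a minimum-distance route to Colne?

Quorn

Compare a few routes:
Tarn - Fenn - Marden - Colne: 1.6+9.3+1.3 = 12.2
Tarn - Quorn - Wendle - Pirton - Marden - Colne: 0.6+3.9+2.3+2.8+1.3 = 10.9
Tarn - Hale - Pirton - Marden - Colne: 1.6+7.1+2.8+1.3 = 12.8
Cheapest is Tarn - Quorn - Wendle - Pirton - Marden - Colne at 10.9 km.
So from Tarn the first move is to Quorn.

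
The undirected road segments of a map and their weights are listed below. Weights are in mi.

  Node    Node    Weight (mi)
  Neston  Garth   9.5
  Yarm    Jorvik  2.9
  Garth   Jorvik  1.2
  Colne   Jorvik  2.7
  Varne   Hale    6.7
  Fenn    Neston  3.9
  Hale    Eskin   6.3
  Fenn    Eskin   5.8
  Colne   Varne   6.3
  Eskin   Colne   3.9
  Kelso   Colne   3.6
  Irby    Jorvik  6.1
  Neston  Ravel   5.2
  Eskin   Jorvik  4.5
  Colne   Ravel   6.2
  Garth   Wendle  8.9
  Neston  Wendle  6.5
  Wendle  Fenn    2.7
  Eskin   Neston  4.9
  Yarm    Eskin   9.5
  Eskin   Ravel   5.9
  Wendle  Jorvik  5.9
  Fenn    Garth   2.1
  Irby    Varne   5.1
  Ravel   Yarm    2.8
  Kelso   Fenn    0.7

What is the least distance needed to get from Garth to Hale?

Enumerating some paths:
Garth–Jorvik–Eskin–Hale: 1.2+4.5+6.3 = 12
Garth–Jorvik–Colne–Eskin–Hale: 1.2+2.7+3.9+6.3 = 14.1
Cheapest is Garth–Jorvik–Eskin–Hale at 12 mi.

12 mi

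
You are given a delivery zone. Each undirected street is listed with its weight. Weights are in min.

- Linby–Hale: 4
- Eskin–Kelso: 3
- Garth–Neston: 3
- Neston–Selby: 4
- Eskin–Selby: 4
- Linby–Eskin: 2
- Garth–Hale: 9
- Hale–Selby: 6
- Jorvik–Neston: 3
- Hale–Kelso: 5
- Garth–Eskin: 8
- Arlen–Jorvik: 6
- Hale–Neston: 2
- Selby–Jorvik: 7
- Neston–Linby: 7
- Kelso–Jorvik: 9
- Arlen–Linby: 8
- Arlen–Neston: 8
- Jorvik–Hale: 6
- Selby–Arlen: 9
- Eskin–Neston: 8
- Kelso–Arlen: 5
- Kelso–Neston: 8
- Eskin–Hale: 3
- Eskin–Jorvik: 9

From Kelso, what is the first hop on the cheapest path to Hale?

Hale

Compare a few routes:
Kelso - Neston - Hale: 8+2 = 10
Kelso - Hale: 5 = 5
Kelso - Eskin - Hale: 3+3 = 6
Kelso - Eskin - Linby - Hale: 3+2+4 = 9
Cheapest is Kelso - Hale at 5 min.
So from Kelso the first move is to Hale.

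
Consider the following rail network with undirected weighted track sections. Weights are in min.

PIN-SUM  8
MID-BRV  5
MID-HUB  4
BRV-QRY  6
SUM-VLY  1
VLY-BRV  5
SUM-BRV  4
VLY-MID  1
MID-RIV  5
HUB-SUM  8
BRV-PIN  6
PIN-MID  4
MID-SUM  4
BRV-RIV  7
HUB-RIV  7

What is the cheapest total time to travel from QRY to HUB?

Candidate routes:
QRY → BRV → VLY → MID → HUB: 6+5+1+4 = 16
QRY → BRV → SUM → VLY → MID → HUB: 6+4+1+1+4 = 16
QRY → BRV → MID → HUB: 6+5+4 = 15
QRY → BRV → SUM → MID → HUB: 6+4+4+4 = 18
The minimum is 15 min via QRY → BRV → MID → HUB.

15 min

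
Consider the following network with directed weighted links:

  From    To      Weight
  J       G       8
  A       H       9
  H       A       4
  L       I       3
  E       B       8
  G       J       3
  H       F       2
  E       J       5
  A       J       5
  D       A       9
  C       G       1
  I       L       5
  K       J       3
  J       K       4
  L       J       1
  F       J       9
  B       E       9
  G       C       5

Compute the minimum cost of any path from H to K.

Shortest distances from H:
H: 0
F: 2  (via H)
A: 4  (via H)
J: 9  (via A)
K: 13  (via J)
Shortest route: H–A–J–K = 13.

13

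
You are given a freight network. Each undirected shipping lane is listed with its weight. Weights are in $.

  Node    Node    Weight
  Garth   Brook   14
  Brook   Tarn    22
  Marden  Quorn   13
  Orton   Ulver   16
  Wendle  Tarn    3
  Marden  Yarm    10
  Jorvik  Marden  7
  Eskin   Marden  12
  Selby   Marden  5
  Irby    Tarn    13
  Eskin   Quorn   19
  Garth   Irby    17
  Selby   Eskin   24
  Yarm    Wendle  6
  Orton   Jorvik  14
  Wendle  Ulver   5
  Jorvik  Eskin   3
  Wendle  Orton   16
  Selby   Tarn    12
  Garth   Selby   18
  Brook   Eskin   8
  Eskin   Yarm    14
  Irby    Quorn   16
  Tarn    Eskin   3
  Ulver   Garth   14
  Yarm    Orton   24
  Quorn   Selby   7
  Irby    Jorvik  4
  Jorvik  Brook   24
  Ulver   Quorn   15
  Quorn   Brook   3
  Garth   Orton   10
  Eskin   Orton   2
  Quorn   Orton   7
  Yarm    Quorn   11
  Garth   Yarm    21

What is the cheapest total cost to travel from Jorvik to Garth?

$15

Enumerating some paths:
Jorvik–Irby–Garth: 4+17 = 21
Jorvik–Eskin–Orton–Garth: 3+2+10 = 15
Cheapest is Jorvik–Eskin–Orton–Garth at $15.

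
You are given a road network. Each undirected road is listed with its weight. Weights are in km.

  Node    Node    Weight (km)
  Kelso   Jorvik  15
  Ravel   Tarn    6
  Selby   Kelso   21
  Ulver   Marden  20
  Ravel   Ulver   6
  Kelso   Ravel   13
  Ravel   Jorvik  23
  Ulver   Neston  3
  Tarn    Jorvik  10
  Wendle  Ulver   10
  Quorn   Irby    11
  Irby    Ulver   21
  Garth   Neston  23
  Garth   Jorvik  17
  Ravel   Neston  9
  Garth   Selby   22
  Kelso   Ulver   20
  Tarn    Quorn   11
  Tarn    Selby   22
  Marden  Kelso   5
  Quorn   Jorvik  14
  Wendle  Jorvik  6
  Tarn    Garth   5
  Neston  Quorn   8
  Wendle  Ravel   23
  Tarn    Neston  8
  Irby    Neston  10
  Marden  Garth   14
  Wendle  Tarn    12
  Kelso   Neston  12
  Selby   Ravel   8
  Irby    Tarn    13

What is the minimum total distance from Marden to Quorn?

25 km

Candidate routes:
Marden - Ulver - Neston - Quorn: 20+3+8 = 31
Marden - Garth - Tarn - Quorn: 14+5+11 = 30
Marden - Kelso - Neston - Quorn: 5+12+8 = 25
The minimum is 25 km via Marden - Kelso - Neston - Quorn.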